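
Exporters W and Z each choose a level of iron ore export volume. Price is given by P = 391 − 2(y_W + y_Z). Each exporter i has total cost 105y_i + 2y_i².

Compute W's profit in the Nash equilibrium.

3271.84

Exporter W's profit: π = y_W(391 − 2(y_W + y_Z)) − 105y_W − 2y_W².
∂π/∂y_W = 286 − 8y_W − 2y_Z = 0, so y_W = 35.75 − 0.25y_Z.
By symmetry y_Z = y_W; substituting into the reaction function, 1.25y_W = 35.75 and y_W = 28.6.
Price P = 391 − 2·57.2 = 276.6.
W's profit: (276.6 − 105)·28.6 − 2(28.6)² = 3271.84.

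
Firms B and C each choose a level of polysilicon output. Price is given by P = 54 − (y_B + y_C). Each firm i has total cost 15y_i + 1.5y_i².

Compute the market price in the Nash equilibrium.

Firm B's profit: π = y_B(54 − (y_B + y_C)) − 15y_B − 1.5y_B².
∂π/∂y_B = 39 − 5y_B − y_C = 0, so y_B = 7.8 − 0.2y_C.
The game is symmetric, so in equilibrium y_C = y_B: the reaction function gives 1.2y_B = 7.8, hence y_B = 6.5.
Equilibrium price: P = 54 − 13 = 41.

41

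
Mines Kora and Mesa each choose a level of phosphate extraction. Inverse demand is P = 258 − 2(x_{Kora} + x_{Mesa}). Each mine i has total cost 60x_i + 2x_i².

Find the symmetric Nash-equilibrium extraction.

Mine Kora's profit: π = x_{Kora}(258 − 2(x_{Kora} + x_{Mesa})) − 60x_{Kora} − 2x_{Kora}².
∂π/∂x_{Kora} = 198 − 8x_{Kora} − 2x_{Mesa} = 0, so x_{Kora} = 24.75 − 0.25x_{Mesa}.
By symmetry x_{Mesa} = x_{Kora}; substituting into the reaction function, 1.25x_{Kora} = 24.75 and x_{Kora} = 19.8.

19.8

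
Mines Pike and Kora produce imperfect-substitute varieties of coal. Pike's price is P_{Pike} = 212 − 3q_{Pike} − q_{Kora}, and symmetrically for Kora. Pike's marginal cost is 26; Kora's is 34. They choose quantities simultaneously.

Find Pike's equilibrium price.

106.4

Mine Pike's profit: π = q_{Pike}(212 − 3q_{Pike} − q_{Kora}) − 26q_{Pike}.
∂π/∂q_{Pike} = 186 − 6q_{Pike} − q_{Kora} = 0 ⇒ q_{Pike} = 31 − (1/6)q_{Kora}.
Similarly q_{Kora} = 89/3 − (1/6)q_{Pike}.
Substituting the second reaction function into the first: q_{Pike} = 31 − (1/6)(89/3 − (1/6)q_{Pike}), which gives (35/36)q_{Pike} = 469/18 ⇒ q_{Pike} = 26.8.
Then q_{Kora} = 89/3 − (1/6)·26.8 = 25.2.
P_{Pike} = 212 − 3·26.8 − 25.2 = 106.4.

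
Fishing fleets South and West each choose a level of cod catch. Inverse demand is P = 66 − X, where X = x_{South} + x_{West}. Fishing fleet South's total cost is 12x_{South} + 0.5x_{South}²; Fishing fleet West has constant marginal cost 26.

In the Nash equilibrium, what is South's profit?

Fishing fleet South's profit: π = x_{South}(66 − (x_{South} + x_{West})) − 12x_{South} − 0.5x_{South}².
∂π/∂x_{South} = 54 − 3x_{South} − x_{West} = 0, so x_{South} = 18 − (1/3)x_{West}.
For West: ∂π/∂x_{West} = 40 − 2x_{West} − x_{South} = 0 ⇒ x_{West} = 20 − 0.5x_{South}.
Substituting the second reaction function into the first: x_{South} = 18 − (1/3)(20 − 0.5x_{South}), which gives (5/6)x_{South} = 34/3 ⇒ x_{South} = 13.6.
Then x_{West} = 20 − 0.5·13.6 = 13.2.
Price P = 66 − 26.8 = 39.2.
South's profit: (39.2 − 12)·13.6 − 0.5(13.6)² = 277.44.

277.44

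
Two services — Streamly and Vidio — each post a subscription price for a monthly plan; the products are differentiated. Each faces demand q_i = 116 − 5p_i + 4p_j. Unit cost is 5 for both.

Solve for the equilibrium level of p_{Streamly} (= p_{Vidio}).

23.5

Streamly's profit: π = (p_{Streamly} − 5)(116 − 5p_{Streamly} + 4p_{Vidio}).
∂π/∂p_{Streamly} = 141 − 10p_{Streamly} + 4p_{Vidio} = 0 ⇒ p_{Streamly} = 14.1 + 0.4p_{Vidio}.
By symmetry p_{Vidio} = p_{Streamly}; substituting into the reaction function, 0.6p_{Streamly} = 14.1 and p_{Streamly} = 23.5.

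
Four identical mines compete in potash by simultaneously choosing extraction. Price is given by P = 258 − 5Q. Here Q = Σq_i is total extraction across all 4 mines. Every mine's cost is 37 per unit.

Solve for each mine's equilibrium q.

8.84

A representative mine's profit is π_i = q_i(258 − 5Q) − 37q_i, with Q = q_i + Σ_{j≠i} q_j.
First-order condition: 221 − 10q_i − 5Σ_{j≠i} q_j = 0.
With identical mines, set every q_j = q: then 221 − 10q − 15q = 0, i.e. q = 221/25 = 8.84.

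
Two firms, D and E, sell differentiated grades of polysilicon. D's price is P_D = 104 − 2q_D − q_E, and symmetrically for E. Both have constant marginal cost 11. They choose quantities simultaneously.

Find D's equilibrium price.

48.2

Firm D's profit: π = q_D(104 − 2q_D − q_E) − 11q_D.
∂π/∂q_D = 93 − 4q_D − q_E = 0 ⇒ q_D = 23.25 − 0.25q_E.
By symmetry q_E = q_D; substituting into the reaction function, 1.25q_D = 23.25 and q_D = 18.6.
P_D = 104 − 2·18.6 − 18.6 = 48.2.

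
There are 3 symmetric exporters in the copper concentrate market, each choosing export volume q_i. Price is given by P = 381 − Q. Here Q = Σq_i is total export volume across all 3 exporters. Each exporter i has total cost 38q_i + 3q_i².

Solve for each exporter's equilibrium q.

A representative exporter's profit is π_i = q_i(381 − Q) − 38q_i − 3q_i², with Q = q_i + Σ_{j≠i} q_j.
First-order condition: 343 − 8q_i − Σ_{j≠i} q_j = 0.
Imposing symmetry (q_j = q for all j) turns Σ_{j≠i} q_j into 2q, so 343 = 10q and q = 34.3.

34.3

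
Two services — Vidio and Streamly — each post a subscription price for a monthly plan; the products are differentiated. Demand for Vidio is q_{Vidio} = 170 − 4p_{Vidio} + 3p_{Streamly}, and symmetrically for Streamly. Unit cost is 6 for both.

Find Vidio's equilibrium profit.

Vidio's profit: π = (p_{Vidio} − 6)(170 − 4p_{Vidio} + 3p_{Streamly}).
∂π/∂p_{Vidio} = 194 − 8p_{Vidio} + 3p_{Streamly} = 0 ⇒ p_{Vidio} = 24.25 + 0.375p_{Streamly}.
By symmetry p_{Streamly} = p_{Vidio}; substituting into the reaction function, 0.625p_{Vidio} = 24.25 and p_{Vidio} = 38.8.
q_{Vidio} = 170 − 4·38.8 + 3·38.8 = 131.2.
Profit = (38.8 − 6)·131.2 = 4303.36.

4303.36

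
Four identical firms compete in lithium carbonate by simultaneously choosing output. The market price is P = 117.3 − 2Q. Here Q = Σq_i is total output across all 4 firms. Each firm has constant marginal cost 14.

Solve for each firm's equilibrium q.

A representative firm's profit is π_i = q_i(117.3 − 2Q) − 14q_i, with Q = q_i + Σ_{j≠i} q_j.
First-order condition: 103.3 − 4q_i − 2Σ_{j≠i} q_j = 0.
In a symmetric equilibrium every firm chooses the same q, so Σ_{j≠i} q_j = 3q. The condition becomes 103.3 − 10q = 0, giving q = 103.3/10 = 10.33.

10.33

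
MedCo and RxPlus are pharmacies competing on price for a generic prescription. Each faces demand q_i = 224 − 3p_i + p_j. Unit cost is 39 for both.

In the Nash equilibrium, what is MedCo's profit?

MedCo's profit: π = (p_{MedCo} − 39)(224 − 3p_{MedCo} + p_{RxPlus}).
∂π/∂p_{MedCo} = 341 − 6p_{MedCo} + p_{RxPlus} = 0 ⇒ p_{MedCo} = 341/6 + (1/6)p_{RxPlus}.
The game is symmetric, so in equilibrium p_{RxPlus} = p_{MedCo}: the reaction function gives (5/6)p_{MedCo} = 341/6, hence p_{MedCo} = 68.2.
q_{MedCo} = 224 − 3·68.2 + 68.2 = 87.6.
Profit = (68.2 − 39)·87.6 = 2557.92.

2557.92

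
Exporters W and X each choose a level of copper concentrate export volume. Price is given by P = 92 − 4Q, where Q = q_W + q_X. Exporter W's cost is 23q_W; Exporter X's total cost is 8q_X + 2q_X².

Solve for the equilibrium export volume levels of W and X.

6.15, 4.95

Exporter W's profit: π = q_W(92 − 4(q_W + q_X)) − 23q_W.
∂π/∂q_W = 69 − 8q_W − 4q_X = 0, so q_W = 8.625 − 0.5q_X.
For X: ∂π/∂q_X = 84 − 12q_X − 4q_W = 0 ⇒ q_X = 7 − (1/3)q_W.
Substituting the second reaction function into the first: q_W = 8.625 − 0.5(7 − (1/3)q_W), which gives (5/6)q_W = 5.125 ⇒ q_W = 6.15.
Then q_X = 7 − (1/3)·6.15 = 4.95.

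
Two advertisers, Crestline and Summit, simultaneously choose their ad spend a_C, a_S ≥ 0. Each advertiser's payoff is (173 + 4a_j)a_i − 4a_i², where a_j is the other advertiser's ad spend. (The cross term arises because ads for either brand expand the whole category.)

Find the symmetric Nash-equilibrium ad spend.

Crestline's payoff is (173 + 4a_S)a_C − 4a_C².
∂π/∂a_C = 173 + 4a_S − 8a_C = 0, so a_C = 21.625 + 0.5a_S.
Setting a_C = a_S in the reaction function: a_C = 21.625 + 0.5a_C, so a_C = 21.625 / 0.5 = 43.25.

43.25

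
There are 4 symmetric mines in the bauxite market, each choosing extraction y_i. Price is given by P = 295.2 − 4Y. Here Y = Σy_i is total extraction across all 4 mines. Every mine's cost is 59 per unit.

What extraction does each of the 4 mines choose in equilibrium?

11.81

A representative mine's profit is π_i = y_i(295.2 − 4Y) − 59y_i, with Y = y_i + Σ_{j≠i} y_j.
First-order condition: 236.2 − 8y_i − 4Σ_{j≠i} y_j = 0.
With identical mines, set every y_j = y: then 236.2 − 8y − 12y = 0, i.e. y = 236.2/20 = 11.81.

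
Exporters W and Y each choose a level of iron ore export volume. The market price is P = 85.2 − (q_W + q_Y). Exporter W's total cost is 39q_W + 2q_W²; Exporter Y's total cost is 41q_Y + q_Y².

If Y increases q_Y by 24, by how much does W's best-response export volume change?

Exporter W's profit: π = q_W(85.2 − (q_W + q_Y)) − 39q_W − 2q_W².
∂π/∂q_W = 46.2 − 6q_W − q_Y = 0, so q_W = 7.7 − (1/6)q_Y.
The reaction-function slope is −1/6, so a 24-unit rise in q_Y moves q_W by −1/6 × 24 = −4. W's best response falls — the actions are strategic substitutes.

-4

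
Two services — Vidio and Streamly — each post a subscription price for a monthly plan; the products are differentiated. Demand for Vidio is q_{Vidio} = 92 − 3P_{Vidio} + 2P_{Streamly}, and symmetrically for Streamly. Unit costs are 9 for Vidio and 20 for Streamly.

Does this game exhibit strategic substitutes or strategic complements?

Vidio's profit: π = (P_{Vidio} − 9)(92 − 3P_{Vidio} + 2P_{Streamly}).
∂π/∂P_{Vidio} = 119 − 6P_{Vidio} + 2P_{Streamly} = 0 ⇒ P_{Vidio} = 119/6 + (1/3)P_{Streamly}.
The best-response slope dP_{Vidio}/dP_{Streamly} = 1/3 > 0: the reaction function is upward-sloping, so the choices are strategic complements.

strategic complements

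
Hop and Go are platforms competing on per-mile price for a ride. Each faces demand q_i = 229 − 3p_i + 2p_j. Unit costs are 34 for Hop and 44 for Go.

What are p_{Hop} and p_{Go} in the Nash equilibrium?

84.625, 88.375

Hop's profit: π = (p_{Hop} − 34)(229 − 3p_{Hop} + 2p_{Go}).
∂π/∂p_{Hop} = 331 − 6p_{Hop} + 2p_{Go} = 0 ⇒ p_{Hop} = 331/6 + (1/3)p_{Go}.
Similarly p_{Go} = 361/6 + (1/3)p_{Hop}.
Substituting the second reaction function into the first: p_{Hop} = 331/6 + (1/3)(361/6 + (1/3)p_{Hop}), which gives (8/9)p_{Hop} = 677/9 ⇒ p_{Hop} = 84.625.
Then p_{Go} = 361/6 + (1/3)·84.625 = 88.375.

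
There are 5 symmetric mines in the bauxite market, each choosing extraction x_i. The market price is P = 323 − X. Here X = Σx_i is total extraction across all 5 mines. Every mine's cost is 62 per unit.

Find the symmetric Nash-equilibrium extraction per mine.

43.5

A representative mine's profit is π_i = x_i(323 − X) − 62x_i, with X = x_i + Σ_{j≠i} x_j.
First-order condition: 261 − 2x_i − Σ_{j≠i} x_j = 0.
With identical mines, set every x_j = x: then 261 − 2x − 4x = 0, i.e. x = 261/6 = 43.5.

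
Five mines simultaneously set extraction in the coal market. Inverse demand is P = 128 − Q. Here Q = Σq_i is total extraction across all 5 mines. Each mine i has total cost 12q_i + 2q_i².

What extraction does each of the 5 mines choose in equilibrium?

11.6

A representative mine's profit is π_i = q_i(128 − Q) − 12q_i − 2q_i², with Q = q_i + Σ_{j≠i} q_j.
First-order condition: 116 − 6q_i − Σ_{j≠i} q_j = 0.
With identical mines, set every q_j = q: then 116 − 6q − 4q = 0, i.e. q = 116/10 = 11.6.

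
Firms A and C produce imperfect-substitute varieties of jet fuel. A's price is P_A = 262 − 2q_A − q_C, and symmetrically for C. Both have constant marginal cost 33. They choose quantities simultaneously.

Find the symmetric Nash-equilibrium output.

Firm A's profit: π = q_A(262 − 2q_A − q_C) − 33q_A.
∂π/∂q_A = 229 − 4q_A − q_C = 0 ⇒ q_A = 57.25 − 0.25q_C.
By symmetry q_C = q_A; substituting into the reaction function, 1.25q_A = 57.25 and q_A = 45.8.

45.8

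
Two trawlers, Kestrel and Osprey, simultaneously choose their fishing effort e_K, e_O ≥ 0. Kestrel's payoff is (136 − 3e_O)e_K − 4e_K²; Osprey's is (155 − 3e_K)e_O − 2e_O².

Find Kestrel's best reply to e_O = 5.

15.125

Expanding Kestrel's payoff: 136e_K − 3e_Oe_K − 4e_K².
∂π/∂e_K = 136 − 3e_O − 8e_K = 0, so e_K = 17 − 0.375e_O.
At e_O = 5: e_K = 17 − 0.375·5 = 15.125.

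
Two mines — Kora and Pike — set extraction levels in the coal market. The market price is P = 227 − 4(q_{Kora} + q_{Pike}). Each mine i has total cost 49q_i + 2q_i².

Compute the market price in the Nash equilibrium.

Mine Kora's profit: π = q_{Kora}(227 − 4(q_{Kora} + q_{Pike})) − 49q_{Kora} − 2q_{Kora}².
∂π/∂q_{Kora} = 178 − 12q_{Kora} − 4q_{Pike} = 0, so q_{Kora} = 89/6 − (1/3)q_{Pike}.
By symmetry q_{Pike} = q_{Kora}; substituting into the reaction function, (4/3)q_{Kora} = 89/6 and q_{Kora} = 11.125.
Equilibrium price: P = 227 − 4·22.25 = 138.

138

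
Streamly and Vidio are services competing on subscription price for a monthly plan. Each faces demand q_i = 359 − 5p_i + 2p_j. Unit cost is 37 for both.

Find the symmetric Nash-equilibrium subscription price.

68

Streamly's profit: π = (p_{Streamly} − 37)(359 − 5p_{Streamly} + 2p_{Vidio}).
∂π/∂p_{Streamly} = 544 − 10p_{Streamly} + 2p_{Vidio} = 0 ⇒ p_{Streamly} = 54.4 + 0.2p_{Vidio}.
The game is symmetric, so in equilibrium p_{Vidio} = p_{Streamly}: the reaction function gives 0.8p_{Streamly} = 54.4, hence p_{Streamly} = 68.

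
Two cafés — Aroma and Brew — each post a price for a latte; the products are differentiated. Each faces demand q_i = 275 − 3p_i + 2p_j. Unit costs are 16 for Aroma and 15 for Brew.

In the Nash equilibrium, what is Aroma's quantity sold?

193.6875

Aroma's profit: π = (p_{Aroma} − 16)(275 − 3p_{Aroma} + 2p_{Brew}).
∂π/∂p_{Aroma} = 323 − 6p_{Aroma} + 2p_{Brew} = 0 ⇒ p_{Aroma} = 323/6 + (1/3)p_{Brew}.
Similarly p_{Brew} = 160/3 + (1/3)p_{Aroma}.
Solving the two reaction functions simultaneously: (1 − (1/3)(1/3))p_{Aroma} = 323/6 + (1/3)·(160/3), so (8/9)p_{Aroma} = 1289/18 and p_{Aroma} = 80.5625.
Then p_{Brew} = 160/3 + (1/3)·80.5625 = 80.1875.
q_{Aroma} = 275 − 3·80.5625 + 2·80.1875 = 193.6875.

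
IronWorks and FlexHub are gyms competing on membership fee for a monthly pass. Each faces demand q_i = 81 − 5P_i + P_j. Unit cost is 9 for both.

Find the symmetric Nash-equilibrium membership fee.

IronWorks's profit: π = (P_{IronWorks} − 9)(81 − 5P_{IronWorks} + P_{FlexHub}).
∂π/∂P_{IronWorks} = 126 − 10P_{IronWorks} + P_{FlexHub} = 0 ⇒ P_{IronWorks} = 12.6 + 0.1P_{FlexHub}.
The game is symmetric, so in equilibrium P_{FlexHub} = P_{IronWorks}: the reaction function gives 0.9P_{IronWorks} = 12.6, hence P_{IronWorks} = 14.

14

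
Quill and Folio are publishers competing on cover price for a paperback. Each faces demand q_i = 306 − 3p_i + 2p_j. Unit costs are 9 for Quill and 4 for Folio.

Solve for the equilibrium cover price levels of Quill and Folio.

82.3125, 80.4375

Quill's profit: π = (p_{Quill} − 9)(306 − 3p_{Quill} + 2p_{Folio}).
∂π/∂p_{Quill} = 333 − 6p_{Quill} + 2p_{Folio} = 0 ⇒ p_{Quill} = 55.5 + (1/3)p_{Folio}.
Similarly p_{Folio} = 53 + (1/3)p_{Quill}.
Substituting the second reaction function into the first: p_{Quill} = 55.5 + (1/3)(53 + (1/3)p_{Quill}), which gives (8/9)p_{Quill} = 439/6 ⇒ p_{Quill} = 82.3125.
Then p_{Folio} = 53 + (1/3)·82.3125 = 80.4375.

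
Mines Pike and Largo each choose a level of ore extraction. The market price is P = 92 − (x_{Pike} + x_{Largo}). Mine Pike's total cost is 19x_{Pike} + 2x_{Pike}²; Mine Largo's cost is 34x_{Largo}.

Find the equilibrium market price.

Mine Pike's profit: π = x_{Pike}(92 − (x_{Pike} + x_{Largo})) − 19x_{Pike} − 2x_{Pike}².
∂π/∂x_{Pike} = 73 − 6x_{Pike} − x_{Largo} = 0, so x_{Pike} = 73/6 − (1/6)x_{Largo}.
For Largo: ∂π/∂x_{Largo} = 58 − 2x_{Largo} − x_{Pike} = 0 ⇒ x_{Largo} = 29 − 0.5x_{Pike}.
Plugging x_{Largo} into Pike's best response: x_{Pike} = 73/6 − (1/6)(29 − 0.5x_{Pike}) ⇒ (11/12)x_{Pike} = 22/3, so x_{Pike} = 8.
Then x_{Largo} = 29 − 0.5·8 = 25.
Equilibrium price: P = 92 − 33 = 59.

59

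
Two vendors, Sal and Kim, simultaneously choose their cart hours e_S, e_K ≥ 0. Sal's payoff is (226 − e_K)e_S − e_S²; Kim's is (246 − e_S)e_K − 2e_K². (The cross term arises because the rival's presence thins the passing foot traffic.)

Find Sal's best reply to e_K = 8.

Expanding Sal's payoff: 226e_S − e_Ke_S − e_S².
∂π/∂e_S = 226 − e_K − 2e_S = 0, so e_S = 113 − 0.5e_K.
At e_K = 8: e_S = 113 − 0.5·8 = 109.

109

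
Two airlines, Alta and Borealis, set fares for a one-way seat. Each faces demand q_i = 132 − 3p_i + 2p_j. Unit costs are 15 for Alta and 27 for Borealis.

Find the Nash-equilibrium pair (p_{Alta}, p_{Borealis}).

Alta's profit: π = (p_{Alta} − 15)(132 − 3p_{Alta} + 2p_{Borealis}).
∂π/∂p_{Alta} = 177 − 6p_{Alta} + 2p_{Borealis} = 0 ⇒ p_{Alta} = 29.5 + (1/3)p_{Borealis}.
Similarly p_{Borealis} = 35.5 + (1/3)p_{Alta}.
Substituting the second reaction function into the first: p_{Alta} = 29.5 + (1/3)(35.5 + (1/3)p_{Alta}), which gives (8/9)p_{Alta} = 124/3 ⇒ p_{Alta} = 46.5.
Then p_{Borealis} = 35.5 + (1/3)·46.5 = 51.

46.5, 51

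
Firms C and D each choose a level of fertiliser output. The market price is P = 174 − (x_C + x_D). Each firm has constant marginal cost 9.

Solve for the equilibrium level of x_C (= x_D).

Firm C's profit: π = x_C(174 − (x_C + x_D)) − 9x_C.
∂π/∂x_C = 165 − 2x_C − x_D = 0, so x_C = 82.5 − 0.5x_D.
The game is symmetric, so in equilibrium x_D = x_C: the reaction function gives 1.5x_C = 82.5, hence x_C = 55.

55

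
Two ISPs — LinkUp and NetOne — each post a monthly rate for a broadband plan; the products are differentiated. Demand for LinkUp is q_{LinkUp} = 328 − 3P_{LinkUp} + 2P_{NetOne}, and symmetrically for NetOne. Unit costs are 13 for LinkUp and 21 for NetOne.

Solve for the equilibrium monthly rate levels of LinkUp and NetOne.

93.25, 96.25

LinkUp's profit: π = (P_{LinkUp} − 13)(328 − 3P_{LinkUp} + 2P_{NetOne}).
∂π/∂P_{LinkUp} = 367 − 6P_{LinkUp} + 2P_{NetOne} = 0 ⇒ P_{LinkUp} = 367/6 + (1/3)P_{NetOne}.
Similarly P_{NetOne} = 391/6 + (1/3)P_{LinkUp}.
Solving the two reaction functions simultaneously: (1 − (1/3)(1/3))P_{LinkUp} = 367/6 + (1/3)·(391/6), so (8/9)P_{LinkUp} = 746/9 and P_{LinkUp} = 93.25.
Then P_{NetOne} = 391/6 + (1/3)·93.25 = 96.25.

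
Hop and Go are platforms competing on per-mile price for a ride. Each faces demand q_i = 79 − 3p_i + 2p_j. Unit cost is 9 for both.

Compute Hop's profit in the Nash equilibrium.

Hop's profit: π = (p_{Hop} − 9)(79 − 3p_{Hop} + 2p_{Go}).
∂π/∂p_{Hop} = 106 − 6p_{Hop} + 2p_{Go} = 0 ⇒ p_{Hop} = 53/3 + (1/3)p_{Go}.
Setting p_{Hop} = p_{Go} in the reaction function: p_{Hop} = 53/3 + (1/3)p_{Hop}, so p_{Hop} = (53/3) / (2/3) = 26.5.
q_{Hop} = 79 − 3·26.5 + 2·26.5 = 52.5.
Profit = (26.5 − 9)·52.5 = 918.75.

918.75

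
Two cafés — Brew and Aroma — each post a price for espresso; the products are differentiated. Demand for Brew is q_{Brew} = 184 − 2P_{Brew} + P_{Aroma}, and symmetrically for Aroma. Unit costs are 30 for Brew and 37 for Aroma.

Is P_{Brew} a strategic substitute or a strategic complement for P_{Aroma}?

Brew's profit: π = (P_{Brew} − 30)(184 − 2P_{Brew} + P_{Aroma}).
∂π/∂P_{Brew} = 244 − 4P_{Brew} + P_{Aroma} = 0 ⇒ P_{Brew} = 61 + 0.25P_{Aroma}.
The best-response slope dP_{Brew}/dP_{Aroma} = 0.25 > 0: the reaction function is upward-sloping, so the choices are strategic complements.

strategic complements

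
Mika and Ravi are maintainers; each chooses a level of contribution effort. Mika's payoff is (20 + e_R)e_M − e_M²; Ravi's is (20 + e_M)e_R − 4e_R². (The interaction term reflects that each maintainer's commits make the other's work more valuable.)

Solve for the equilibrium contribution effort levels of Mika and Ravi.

Expanding Mika's payoff: 20e_M + e_Re_M − e_M².
∂π/∂e_M = 20 + e_R − 2e_M = 0, so e_M = 10 + 0.5e_R.
Likewise for Ravi: e_R = 2.5 + 0.125e_M.
Solving the two reaction functions simultaneously: (1 − (0.5)(0.125))e_M = 10 + 0.5·2.5, so 0.9375e_M = 11.25 and e_M = 12.
Then e_R = 2.5 + 0.125·12 = 4.

12, 4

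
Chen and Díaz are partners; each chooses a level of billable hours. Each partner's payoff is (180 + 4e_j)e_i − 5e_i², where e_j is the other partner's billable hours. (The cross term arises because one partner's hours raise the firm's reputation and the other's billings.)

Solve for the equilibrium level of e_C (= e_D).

Chen's payoff is (180 + 4e_D)e_C − 5e_C².
∂π/∂e_C = 180 + 4e_D − 10e_C = 0, so e_C = 18 + 0.4e_D.
Setting e_C = e_D in the reaction function: e_C = 18 + 0.4e_C, so e_C = 18 / 0.6 = 30.

30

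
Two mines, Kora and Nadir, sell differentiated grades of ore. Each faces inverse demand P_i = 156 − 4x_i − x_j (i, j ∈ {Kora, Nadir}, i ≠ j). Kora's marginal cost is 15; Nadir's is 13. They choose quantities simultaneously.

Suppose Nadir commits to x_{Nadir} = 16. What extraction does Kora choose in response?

15.625

Mine Kora's profit: π = x_{Kora}(156 − 4x_{Kora} − x_{Nadir}) − 15x_{Kora}.
∂π/∂x_{Kora} = 141 − 8x_{Kora} − x_{Nadir} = 0 ⇒ x_{Kora} = 17.625 − 0.125x_{Nadir}.
At x_{Nadir} = 16: x_{Kora} = 17.625 − 0.125·16 = 15.625.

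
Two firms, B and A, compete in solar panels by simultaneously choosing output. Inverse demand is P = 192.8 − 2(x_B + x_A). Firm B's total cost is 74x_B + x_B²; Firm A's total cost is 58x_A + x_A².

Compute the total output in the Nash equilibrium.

31.7

Firm B's profit: π = x_B(192.8 − 2(x_B + x_A)) − 74x_B − x_B².
∂π/∂x_B = 118.8 − 6x_B − 2x_A = 0, so x_B = 19.8 − (1/3)x_A.
By the same steps for A: x_A = 337/15 − (1/3)x_B.
Substituting the second reaction function into the first: x_B = 19.8 − (1/3)(337/15 − (1/3)x_B), which gives (8/9)x_B = 554/45 ⇒ x_B = 13.85.
Then x_A = 337/15 − (1/3)·13.85 = 17.85.
Total output: 13.85 + 17.85 = 31.7.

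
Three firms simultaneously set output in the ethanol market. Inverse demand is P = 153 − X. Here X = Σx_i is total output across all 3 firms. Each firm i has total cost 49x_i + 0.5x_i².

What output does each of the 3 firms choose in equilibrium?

20.8

A representative firm's profit is π_i = x_i(153 − X) − 49x_i − 0.5x_i², with X = x_i + Σ_{j≠i} x_j.
First-order condition: 104 − 3x_i − Σ_{j≠i} x_j = 0.
Imposing symmetry (x_j = x for all j) turns Σ_{j≠i} x_j into 2x, so 104 = 5x and x = 20.8.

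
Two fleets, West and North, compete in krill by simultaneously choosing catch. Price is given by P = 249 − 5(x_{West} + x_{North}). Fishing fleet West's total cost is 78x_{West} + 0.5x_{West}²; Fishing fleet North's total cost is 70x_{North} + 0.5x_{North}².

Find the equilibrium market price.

139.625

Fishing fleet West's profit: π = x_{West}(249 − 5(x_{West} + x_{North})) − 78x_{West} − 0.5x_{West}².
∂π/∂x_{West} = 171 − 11x_{West} − 5x_{North} = 0, so x_{West} = 171/11 − (5/11)x_{North}.
By the same steps for North: x_{North} = 179/11 − (5/11)x_{West}.
Substituting the second reaction function into the first: x_{West} = 171/11 − (5/11)(179/11 − (5/11)x_{West}), which gives (96/121)x_{West} = 986/121 ⇒ x_{West} = 493/48.
Then x_{North} = 179/11 − (5/11)·(493/48) = 557/48.
Equilibrium price: P = 249 − 5·21.875 = 139.625.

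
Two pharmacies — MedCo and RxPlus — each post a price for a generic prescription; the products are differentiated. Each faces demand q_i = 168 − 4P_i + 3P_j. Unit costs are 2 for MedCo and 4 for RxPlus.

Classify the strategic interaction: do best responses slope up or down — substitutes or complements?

strategic complements

MedCo's profit: π = (P_{MedCo} − 2)(168 − 4P_{MedCo} + 3P_{RxPlus}).
∂π/∂P_{MedCo} = 176 − 8P_{MedCo} + 3P_{RxPlus} = 0 ⇒ P_{MedCo} = 22 + 0.375P_{RxPlus}.
The best-response slope dP_{MedCo}/dP_{RxPlus} = 0.375 > 0: the reaction function is upward-sloping, so the choices are strategic complements.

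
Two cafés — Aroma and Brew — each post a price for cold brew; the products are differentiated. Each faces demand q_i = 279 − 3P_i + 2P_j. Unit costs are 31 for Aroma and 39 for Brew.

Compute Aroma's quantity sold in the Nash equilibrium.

Aroma's profit: π = (P_{Aroma} − 31)(279 − 3P_{Aroma} + 2P_{Brew}).
∂π/∂P_{Aroma} = 372 − 6P_{Aroma} + 2P_{Brew} = 0 ⇒ P_{Aroma} = 62 + (1/3)P_{Brew}.
Similarly P_{Brew} = 66 + (1/3)P_{Aroma}.
Plugging P_{Brew} into Aroma's best response: P_{Aroma} = 62 + (1/3)(66 + (1/3)P_{Aroma}) ⇒ (8/9)P_{Aroma} = 84, so P_{Aroma} = 94.5.
Then P_{Brew} = 66 + (1/3)·94.5 = 97.5.
q_{Aroma} = 279 − 3·94.5 + 2·97.5 = 190.5.

190.5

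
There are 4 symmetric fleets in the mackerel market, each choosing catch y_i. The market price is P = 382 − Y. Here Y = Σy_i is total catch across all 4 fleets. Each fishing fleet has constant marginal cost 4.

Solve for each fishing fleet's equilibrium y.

75.6

A representative fishing fleet's profit is π_i = y_i(382 − Y) − 4y_i, with Y = y_i + Σ_{j≠i} y_j.
First-order condition: 378 − 2y_i − Σ_{j≠i} y_j = 0.
With identical fishing fleets, set every y_j = y: then 378 − 2y − 3y = 0, i.e. y = 378/5 = 75.6.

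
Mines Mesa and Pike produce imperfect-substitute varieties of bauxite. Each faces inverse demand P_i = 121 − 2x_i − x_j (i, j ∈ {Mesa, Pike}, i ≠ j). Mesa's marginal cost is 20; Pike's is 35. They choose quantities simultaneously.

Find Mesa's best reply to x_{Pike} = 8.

23.25

Mine Mesa's profit: π = x_{Mesa}(121 − 2x_{Mesa} − x_{Pike}) − 20x_{Mesa}.
∂π/∂x_{Mesa} = 101 − 4x_{Mesa} − x_{Pike} = 0 ⇒ x_{Mesa} = 25.25 − 0.25x_{Pike}.
At x_{Pike} = 8: x_{Mesa} = 25.25 − 0.25·8 = 23.25.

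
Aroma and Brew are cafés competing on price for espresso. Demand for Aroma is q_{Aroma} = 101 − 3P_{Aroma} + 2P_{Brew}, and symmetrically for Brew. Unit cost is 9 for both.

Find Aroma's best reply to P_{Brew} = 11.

Aroma's profit: π = (P_{Aroma} − 9)(101 − 3P_{Aroma} + 2P_{Brew}).
∂π/∂P_{Aroma} = 128 − 6P_{Aroma} + 2P_{Brew} = 0 ⇒ P_{Aroma} = 64/3 + (1/3)P_{Brew}.
At P_{Brew} = 11: P_{Aroma} = 64/3 + (1/3)·11 = 25.

25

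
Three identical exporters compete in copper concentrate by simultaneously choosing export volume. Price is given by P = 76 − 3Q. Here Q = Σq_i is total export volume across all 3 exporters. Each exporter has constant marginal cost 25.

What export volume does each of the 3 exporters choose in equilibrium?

4.25

A representative exporter's profit is π_i = q_i(76 − 3Q) − 25q_i, with Q = q_i + Σ_{j≠i} q_j.
First-order condition: 51 − 6q_i − 3Σ_{j≠i} q_j = 0.
Imposing symmetry (q_j = q for all j) turns Σ_{j≠i} q_j into 2q, so 51 = 12q and q = 4.25.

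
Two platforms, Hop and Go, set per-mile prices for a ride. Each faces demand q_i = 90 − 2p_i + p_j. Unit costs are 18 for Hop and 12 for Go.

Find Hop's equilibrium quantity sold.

Hop's profit: π = (p_{Hop} − 18)(90 − 2p_{Hop} + p_{Go}).
∂π/∂p_{Hop} = 126 − 4p_{Hop} + p_{Go} = 0 ⇒ p_{Hop} = 31.5 + 0.25p_{Go}.
Similarly p_{Go} = 28.5 + 0.25p_{Hop}.
Substituting the second reaction function into the first: p_{Hop} = 31.5 + 0.25(28.5 + 0.25p_{Hop}), which gives 0.9375p_{Hop} = 38.625 ⇒ p_{Hop} = 41.2.
Then p_{Go} = 28.5 + 0.25·41.2 = 38.8.
q_{Hop} = 90 − 2·41.2 + 38.8 = 46.4.

46.4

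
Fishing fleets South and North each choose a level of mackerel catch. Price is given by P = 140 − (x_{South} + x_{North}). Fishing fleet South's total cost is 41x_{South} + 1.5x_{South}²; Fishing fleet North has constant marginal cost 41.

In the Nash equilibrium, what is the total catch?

55

Fishing fleet South's profit: π = x_{South}(140 − (x_{South} + x_{North})) − 41x_{South} − 1.5x_{South}².
∂π/∂x_{South} = 99 − 5x_{South} − x_{North} = 0, so x_{South} = 19.8 − 0.2x_{North}.
For North: ∂π/∂x_{North} = 99 − 2x_{North} − x_{South} = 0 ⇒ x_{North} = 49.5 − 0.5x_{South}.
Substituting the second reaction function into the first: x_{South} = 19.8 − 0.2(49.5 − 0.5x_{South}), which gives 0.9x_{South} = 9.9 ⇒ x_{South} = 11.
Then x_{North} = 49.5 − 0.5·11 = 44.
Total catch: 11 + 44 = 55.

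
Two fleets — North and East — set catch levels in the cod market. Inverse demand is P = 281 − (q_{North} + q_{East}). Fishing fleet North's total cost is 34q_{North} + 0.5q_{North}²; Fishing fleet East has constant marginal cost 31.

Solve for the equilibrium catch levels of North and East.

48.8, 100.6

Fishing fleet North's profit: π = q_{North}(281 − (q_{North} + q_{East})) − 34q_{North} − 0.5q_{North}².
∂π/∂q_{North} = 247 − 3q_{North} − q_{East} = 0, so q_{North} = 247/3 − (1/3)q_{East}.
For East: ∂π/∂q_{East} = 250 − 2q_{East} − q_{North} = 0 ⇒ q_{East} = 125 − 0.5q_{North}.
Substituting the second reaction function into the first: q_{North} = 247/3 − (1/3)(125 − 0.5q_{North}), which gives (5/6)q_{North} = 122/3 ⇒ q_{North} = 48.8.
Then q_{East} = 125 − 0.5·48.8 = 100.6.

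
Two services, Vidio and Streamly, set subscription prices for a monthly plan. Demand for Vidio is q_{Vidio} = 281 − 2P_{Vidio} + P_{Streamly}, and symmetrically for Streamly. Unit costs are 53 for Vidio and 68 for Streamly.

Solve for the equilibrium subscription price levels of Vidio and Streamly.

131, 137

Vidio's profit: π = (P_{Vidio} − 53)(281 − 2P_{Vidio} + P_{Streamly}).
∂π/∂P_{Vidio} = 387 − 4P_{Vidio} + P_{Streamly} = 0 ⇒ P_{Vidio} = 96.75 + 0.25P_{Streamly}.
Similarly P_{Streamly} = 104.25 + 0.25P_{Vidio}.
Substituting the second reaction function into the first: P_{Vidio} = 96.75 + 0.25(104.25 + 0.25P_{Vidio}), which gives 0.9375P_{Vidio} = 122.8125 ⇒ P_{Vidio} = 131.
Then P_{Streamly} = 104.25 + 0.25·131 = 137.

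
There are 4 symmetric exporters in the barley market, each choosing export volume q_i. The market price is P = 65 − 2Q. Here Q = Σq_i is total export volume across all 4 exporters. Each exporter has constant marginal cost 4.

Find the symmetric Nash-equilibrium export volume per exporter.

6.1

A representative exporter's profit is π_i = q_i(65 − 2Q) − 4q_i, with Q = q_i + Σ_{j≠i} q_j.
First-order condition: 61 − 4q_i − 2Σ_{j≠i} q_j = 0.
Imposing symmetry (q_j = q for all j) turns Σ_{j≠i} q_j into 3q, so 61 = 10q and q = 6.1.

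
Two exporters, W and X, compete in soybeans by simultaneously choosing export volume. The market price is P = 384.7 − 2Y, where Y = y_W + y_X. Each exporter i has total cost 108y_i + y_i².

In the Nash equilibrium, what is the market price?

Exporter W's profit: π = y_W(384.7 − 2(y_W + y_X)) − 108y_W − y_W².
∂π/∂y_W = 276.7 − 6y_W − 2y_X = 0, so y_W = 2767/60 − (1/3)y_X.
The game is symmetric, so in equilibrium y_X = y_W: the reaction function gives (4/3)y_W = 2767/60, hence y_W = 34.5875.
Equilibrium price: P = 384.7 − 2·69.175 = 246.35.

246.35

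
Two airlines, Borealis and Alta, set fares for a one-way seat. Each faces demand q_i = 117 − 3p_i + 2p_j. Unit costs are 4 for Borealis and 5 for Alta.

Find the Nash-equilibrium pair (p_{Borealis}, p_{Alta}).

Borealis's profit: π = (p_{Borealis} − 4)(117 − 3p_{Borealis} + 2p_{Alta}).
∂π/∂p_{Borealis} = 129 − 6p_{Borealis} + 2p_{Alta} = 0 ⇒ p_{Borealis} = 21.5 + (1/3)p_{Alta}.
Similarly p_{Alta} = 22 + (1/3)p_{Borealis}.
Substituting the second reaction function into the first: p_{Borealis} = 21.5 + (1/3)(22 + (1/3)p_{Borealis}), which gives (8/9)p_{Borealis} = 173/6 ⇒ p_{Borealis} = 32.4375.
Then p_{Alta} = 22 + (1/3)·32.4375 = 32.8125.

32.4375, 32.8125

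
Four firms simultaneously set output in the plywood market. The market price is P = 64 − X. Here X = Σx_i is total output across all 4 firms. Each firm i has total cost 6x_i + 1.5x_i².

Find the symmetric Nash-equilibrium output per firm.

A representative firm's profit is π_i = x_i(64 − X) − 6x_i − 1.5x_i², with X = x_i + Σ_{j≠i} x_j.
First-order condition: 58 − 5x_i − Σ_{j≠i} x_j = 0.
In a symmetric equilibrium every firm chooses the same x, so Σ_{j≠i} x_j = 3x. The condition becomes 58 − 8x = 0, giving x = 58/8 = 7.25.

7.25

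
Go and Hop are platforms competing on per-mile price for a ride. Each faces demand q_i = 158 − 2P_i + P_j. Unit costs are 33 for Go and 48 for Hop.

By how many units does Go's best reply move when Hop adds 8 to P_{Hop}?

2

Go's profit: π = (P_{Go} − 33)(158 − 2P_{Go} + P_{Hop}).
∂π/∂P_{Go} = 224 − 4P_{Go} + P_{Hop} = 0 ⇒ P_{Go} = 56 + 0.25P_{Hop}.
The reaction-function slope is 0.25, so an 8-unit rise in P_{Hop} moves P_{Go} by 0.25 × 8 = 2. Go's best response rises — the actions are strategic complements.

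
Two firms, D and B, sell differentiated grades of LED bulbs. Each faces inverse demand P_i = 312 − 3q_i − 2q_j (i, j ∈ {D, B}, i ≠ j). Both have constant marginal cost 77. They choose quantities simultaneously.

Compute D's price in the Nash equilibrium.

165.125

Firm D's profit: π = q_D(312 − 3q_D − 2q_B) − 77q_D.
∂π/∂q_D = 235 − 6q_D − 2q_B = 0 ⇒ q_D = 235/6 − (1/3)q_B.
By symmetry q_B = q_D; substituting into the reaction function, (4/3)q_D = 235/6 and q_D = 29.375.
P_D = 312 − 3·29.375 − 2·29.375 = 165.125.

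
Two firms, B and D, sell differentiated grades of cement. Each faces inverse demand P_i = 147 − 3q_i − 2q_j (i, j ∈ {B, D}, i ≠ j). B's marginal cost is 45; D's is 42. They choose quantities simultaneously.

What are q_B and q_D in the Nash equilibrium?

12.5625, 13.3125

Firm B's profit: π = q_B(147 − 3q_B − 2q_D) − 45q_B.
∂π/∂q_B = 102 − 6q_B − 2q_D = 0 ⇒ q_B = 17 − (1/3)q_D.
Similarly q_D = 17.5 − (1/3)q_B.
Solving the two reaction functions simultaneously: (1 − (−1/3)(−1/3))q_B = 17 − (1/3)·17.5, so (8/9)q_B = 67/6 and q_B = 12.5625.
Then q_D = 17.5 − (1/3)·12.5625 = 13.3125.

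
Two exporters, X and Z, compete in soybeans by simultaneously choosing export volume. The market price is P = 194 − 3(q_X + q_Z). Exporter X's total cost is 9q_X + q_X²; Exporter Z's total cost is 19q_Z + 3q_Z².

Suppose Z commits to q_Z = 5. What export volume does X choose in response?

Exporter X's profit: π = q_X(194 − 3(q_X + q_Z)) − 9q_X − q_X².
∂π/∂q_X = 185 − 8q_X − 3q_Z = 0, so q_X = 23.125 − 0.375q_Z.
At q_Z = 5: q_X = 23.125 − 0.375·5 = 21.25.

21.25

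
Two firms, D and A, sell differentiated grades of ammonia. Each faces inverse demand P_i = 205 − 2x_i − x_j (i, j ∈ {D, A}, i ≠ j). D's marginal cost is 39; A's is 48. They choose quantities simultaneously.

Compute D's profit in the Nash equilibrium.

2284.88

Firm D's profit: π = x_D(205 − 2x_D − x_A) − 39x_D.
∂π/∂x_D = 166 − 4x_D − x_A = 0 ⇒ x_D = 41.5 − 0.25x_A.
Similarly x_A = 39.25 − 0.25x_D.
Substituting the second reaction function into the first: x_D = 41.5 − 0.25(39.25 − 0.25x_D), which gives 0.9375x_D = 31.6875 ⇒ x_D = 33.8.
Then x_A = 39.25 − 0.25·33.8 = 30.8.
P_D = 205 − 2·33.8 − 30.8 = 106.6.
Profit = (106.6 − 39)·33.8 = 2284.88.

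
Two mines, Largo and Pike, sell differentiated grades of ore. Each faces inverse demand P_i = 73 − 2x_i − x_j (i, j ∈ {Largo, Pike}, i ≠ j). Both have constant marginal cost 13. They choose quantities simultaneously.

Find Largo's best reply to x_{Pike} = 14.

Mine Largo's profit: π = x_{Largo}(73 − 2x_{Largo} − x_{Pike}) − 13x_{Largo}.
∂π/∂x_{Largo} = 60 − 4x_{Largo} − x_{Pike} = 0 ⇒ x_{Largo} = 15 − 0.25x_{Pike}.
At x_{Pike} = 14: x_{Largo} = 15 − 0.25·14 = 11.5.

11.5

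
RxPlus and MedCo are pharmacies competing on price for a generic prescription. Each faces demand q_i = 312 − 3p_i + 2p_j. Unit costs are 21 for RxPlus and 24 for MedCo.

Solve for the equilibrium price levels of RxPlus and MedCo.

RxPlus's profit: π = (p_{RxPlus} − 21)(312 − 3p_{RxPlus} + 2p_{MedCo}).
∂π/∂p_{RxPlus} = 375 − 6p_{RxPlus} + 2p_{MedCo} = 0 ⇒ p_{RxPlus} = 62.5 + (1/3)p_{MedCo}.
Similarly p_{MedCo} = 64 + (1/3)p_{RxPlus}.
Substituting the second reaction function into the first: p_{RxPlus} = 62.5 + (1/3)(64 + (1/3)p_{RxPlus}), which gives (8/9)p_{RxPlus} = 503/6 ⇒ p_{RxPlus} = 94.3125.
Then p_{MedCo} = 64 + (1/3)·94.3125 = 95.4375.

94.3125, 95.4375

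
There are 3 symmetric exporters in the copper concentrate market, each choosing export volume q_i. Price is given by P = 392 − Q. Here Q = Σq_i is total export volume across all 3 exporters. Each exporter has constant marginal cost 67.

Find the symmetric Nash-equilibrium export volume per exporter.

81.25

A representative exporter's profit is π_i = q_i(392 − Q) − 67q_i, with Q = q_i + Σ_{j≠i} q_j.
First-order condition: 325 − 2q_i − Σ_{j≠i} q_j = 0.
With identical exporters, set every q_j = q: then 325 − 2q − 2q = 0, i.e. q = 325/4 = 81.25.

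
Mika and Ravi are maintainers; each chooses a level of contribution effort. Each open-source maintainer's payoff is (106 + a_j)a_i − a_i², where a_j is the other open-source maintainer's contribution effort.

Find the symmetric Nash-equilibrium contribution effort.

106

Mika's payoff is (106 + a_R)a_M − a_M².
∂π/∂a_M = 106 + a_R − 2a_M = 0, so a_M = 53 + 0.5a_R.
By symmetry a_R = a_M; substituting into the reaction function, 0.5a_M = 53 and a_M = 106.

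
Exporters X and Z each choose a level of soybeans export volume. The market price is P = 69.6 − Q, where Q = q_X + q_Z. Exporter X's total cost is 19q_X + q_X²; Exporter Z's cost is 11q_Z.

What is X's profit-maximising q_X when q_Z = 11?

9.9

Exporter X's profit: π = q_X(69.6 − (q_X + q_Z)) − 19q_X − q_X².
∂π/∂q_X = 50.6 − 4q_X − q_Z = 0, so q_X = 12.65 − 0.25q_Z.
At q_Z = 11: q_X = 12.65 − 0.25·11 = 9.9.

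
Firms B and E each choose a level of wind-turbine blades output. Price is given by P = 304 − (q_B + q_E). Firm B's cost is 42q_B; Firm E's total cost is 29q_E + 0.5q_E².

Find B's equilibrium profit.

10444.84

Firm B's profit: π = q_B(304 − (q_B + q_E)) − 42q_B.
∂π/∂q_B = 262 − 2q_B − q_E = 0, so q_B = 131 − 0.5q_E.
For E: ∂π/∂q_E = 275 − 3q_E − q_B = 0 ⇒ q_E = 275/3 − (1/3)q_B.
Plugging q_E into B's best response: q_B = 131 − 0.5(275/3 − (1/3)q_B) ⇒ (5/6)q_B = 511/6, so q_B = 102.2.
Then q_E = 275/3 − (1/3)·102.2 = 57.6.
Price P = 304 − 159.8 = 144.2.
B's profit: (144.2 − 42)·102.2 = 10444.84.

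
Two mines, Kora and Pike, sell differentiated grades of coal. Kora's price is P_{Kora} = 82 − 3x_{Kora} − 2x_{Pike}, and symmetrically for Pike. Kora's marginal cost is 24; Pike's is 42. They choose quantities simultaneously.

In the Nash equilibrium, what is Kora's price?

49.125

Mine Kora's profit: π = x_{Kora}(82 − 3x_{Kora} − 2x_{Pike}) − 24x_{Kora}.
∂π/∂x_{Kora} = 58 − 6x_{Kora} − 2x_{Pike} = 0 ⇒ x_{Kora} = 29/3 − (1/3)x_{Pike}.
Similarly x_{Pike} = 20/3 − (1/3)x_{Kora}.
Plugging x_{Pike} into Kora's best response: x_{Kora} = 29/3 − (1/3)(20/3 − (1/3)x_{Kora}) ⇒ (8/9)x_{Kora} = 67/9, so x_{Kora} = 8.375.
Then x_{Pike} = 20/3 − (1/3)·8.375 = 3.875.
P_{Kora} = 82 − 3·8.375 − 2·3.875 = 49.125.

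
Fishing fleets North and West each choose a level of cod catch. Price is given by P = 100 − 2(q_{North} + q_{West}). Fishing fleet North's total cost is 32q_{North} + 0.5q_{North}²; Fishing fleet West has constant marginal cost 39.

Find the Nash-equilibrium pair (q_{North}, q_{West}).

9.375, 10.5625

Fishing fleet North's profit: π = q_{North}(100 − 2(q_{North} + q_{West})) − 32q_{North} − 0.5q_{North}².
∂π/∂q_{North} = 68 − 5q_{North} − 2q_{West} = 0, so q_{North} = 13.6 − 0.4q_{West}.
For West: ∂π/∂q_{West} = 61 − 4q_{West} − 2q_{North} = 0 ⇒ q_{West} = 15.25 − 0.5q_{North}.
Substituting the second reaction function into the first: q_{North} = 13.6 − 0.4(15.25 − 0.5q_{North}), which gives 0.8q_{North} = 7.5 ⇒ q_{North} = 9.375.
Then q_{West} = 15.25 − 0.5·9.375 = 10.5625.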